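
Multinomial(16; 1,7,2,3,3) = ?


16! = 20922789888000
Denominator: 1!=1 * 7!=5040 * 2!=2 * 3!=6 * 3!=6
Coefficient = 20922789888000 / 362880 = 57657600

57657600


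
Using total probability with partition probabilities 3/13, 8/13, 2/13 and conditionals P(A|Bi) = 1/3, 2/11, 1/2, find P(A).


P(A) = P(A|B1)P(B1) + P(A|B2)P(B2) + P(A|B3)P(B3)
= 1/3*3/13 + 2/11*8/13 + 1/2*2/13
= 1/13 + 16/143 + 1/13 = 38/143

38/143


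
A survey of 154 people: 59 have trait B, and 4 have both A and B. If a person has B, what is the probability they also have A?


P(A|B) = P(A∩B)/P(B) = (4/154)/(59/154) = 4/59

4/59


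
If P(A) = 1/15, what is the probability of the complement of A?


P(A') = 1 - P(A) = 1 - 1/15 = 14/15

14/15


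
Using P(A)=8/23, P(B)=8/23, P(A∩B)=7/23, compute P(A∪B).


P(A∪B) = P(A) + P(B) - P(A∩B)
= 8/23 + 8/23 - 7/23 = 9/23

9/23


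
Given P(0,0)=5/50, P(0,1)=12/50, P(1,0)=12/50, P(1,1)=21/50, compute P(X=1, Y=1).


Read from table: P(X=1, Y=1) = 21/50

21/50


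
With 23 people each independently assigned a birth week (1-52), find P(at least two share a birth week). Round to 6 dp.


P(all different) = prod((52-i)/52 for i=0..22) = 0.003105
P(at least one match) = 1 - 0.003105 = 0.996895

0.996895


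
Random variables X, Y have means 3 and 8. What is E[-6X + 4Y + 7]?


E[-6X + 4Y + 7] = -6*E[X] + 4*E[Y] + 7
= (-6)*(3) + (4)*(8) + (7)
= -18 + 32 + 7 = 21

21


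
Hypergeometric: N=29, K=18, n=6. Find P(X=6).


P(X=6) = C(18,6)*C(11,0) / C(29,6)
= 18564*1 / 475020
= 18564/475020 = 17/435

17/435


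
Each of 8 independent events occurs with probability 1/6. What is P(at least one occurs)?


P(at least one) = 1 - P(none)
P(none) = (1 - 1/6)^8 = (5/6)^8 = 390625/1679616
P(at least one) = 1 - 390625/1679616 = 1288991/1679616

1288991/1679616


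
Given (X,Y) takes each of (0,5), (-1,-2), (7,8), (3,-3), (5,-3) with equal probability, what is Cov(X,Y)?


E[X]=14/5, E[Y]=1, E[XY]=34/5
Cov(X,Y) = E[XY] - E[X]E[Y] = 34/5 - 14/5*1 = 4

4


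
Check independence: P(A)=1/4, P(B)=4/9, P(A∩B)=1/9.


P(A)*P(B) = 1/4*4/9 = 1/9
P(A∩B) = 1/9, which equals P(A)P(B), so independent

Yes, A and B are independent


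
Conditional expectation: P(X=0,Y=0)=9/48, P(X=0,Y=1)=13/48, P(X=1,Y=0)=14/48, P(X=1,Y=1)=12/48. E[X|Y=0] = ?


P(Y=0) = 23/48
E[X|Y=0] = (0*9 + 1*14)/23 = 14/23

14/23


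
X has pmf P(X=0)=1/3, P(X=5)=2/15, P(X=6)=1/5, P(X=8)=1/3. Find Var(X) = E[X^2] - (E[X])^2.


E[X] = 68/15, E[X^2] = 478/15
Var(X) = E[X^2] - (E[X])^2 = 478/15 - (68/15)^2 = 2546/225

2546/225


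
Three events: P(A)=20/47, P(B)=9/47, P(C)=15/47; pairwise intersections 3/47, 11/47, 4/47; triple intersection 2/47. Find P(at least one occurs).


P(A∪B∪C) = P(A)+P(B)+P(C) - P(AB)-P(AC)-P(BC) + P(ABC)
= 20/47+9/47+15/47 - 3/47-11/47-4/47 + 2/47
= 28/47

28/47


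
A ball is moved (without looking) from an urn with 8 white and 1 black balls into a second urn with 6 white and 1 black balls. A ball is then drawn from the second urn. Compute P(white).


P(transfer white) = 8/9; P(transfer black) = 1/9
If white transferred: Urn II has 7 white of 8, so P(white|white moved) = 7/8
If black transferred: Urn II has 6 white of 8, so P(white|black moved) = 3/4
By total probability: P(white) = 8/9*7/8 + 1/9*3/4 = 31/36

31/36


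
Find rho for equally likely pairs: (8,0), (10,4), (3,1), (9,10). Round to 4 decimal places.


Cov(X,Y) = 5.1250, Var(X) = 7.2500, Var(Y) = 15.1875
rho = Cov/(sqrt(VarX)*sqrt(VarY)) = 0.4884

0.4884


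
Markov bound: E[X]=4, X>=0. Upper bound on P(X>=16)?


Markov: P(X >= a) <= E[X]/a
P(X >= 16) <= 4/16 = 1/4

1/4


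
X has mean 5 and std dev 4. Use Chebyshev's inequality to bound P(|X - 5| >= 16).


k = 16/4 = 4
Chebyshev: P(|X-mu| >= k*sigma) <= 1/k^2 = 1/4^2 = 1/16

1/16


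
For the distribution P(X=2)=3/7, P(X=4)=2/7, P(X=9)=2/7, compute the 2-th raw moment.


E[X^2] = sum(x^2 * P(x))
= 4*3/7 + 16*2/7 + 81*2/7
= 206/7

206/7


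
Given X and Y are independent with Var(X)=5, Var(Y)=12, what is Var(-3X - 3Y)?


Independence => Cov(X,Y)=0
Var(-3X - 3Y) = (-3)^2*Var(X) + (-3)^2*Var(Y)
= 9*5 + 9*12 = 153

153


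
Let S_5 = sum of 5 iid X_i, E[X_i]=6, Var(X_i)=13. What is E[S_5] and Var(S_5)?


E[S_n] = n*mu = 5*6 = 30
Var(S_n) = n*sigma^2 = 5*13 = 65

E[S_5]=30, Var(S_5)=65


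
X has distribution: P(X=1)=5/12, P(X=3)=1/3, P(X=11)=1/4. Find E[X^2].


E[X^2] = sum(g(x)*P(x))
= 1*5/12 + 9*1/3 + 121*1/4
= 101/3

101/3


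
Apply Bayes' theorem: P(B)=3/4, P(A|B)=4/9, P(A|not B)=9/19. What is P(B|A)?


P(A) = P(A|B)P(B) + P(A|B')P(B') = 4/9*3/4 + 9/19*1/4 = 103/228
P(B|A) = P(A|B)P(B)/P(A) = (1/3)/(103/228) = 76/103

76/103


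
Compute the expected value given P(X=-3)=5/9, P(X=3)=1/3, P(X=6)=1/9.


E[X] = sum(x * P(x))
= -3*5/9 + 3*1/3 + 6*1/9
= 0

0


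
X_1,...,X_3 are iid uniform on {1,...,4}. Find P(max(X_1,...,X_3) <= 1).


P(max <= 1) = P(all X_i <= 1) = (P(X_1 <= 1))^3
= (1/4)^3 = 1/64

1/64


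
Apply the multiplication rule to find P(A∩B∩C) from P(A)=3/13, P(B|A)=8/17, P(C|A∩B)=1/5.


P(A∩B∩C) = P(A) * P(B|A) * P(C|A∩B)
= 3/13 * 8/17 * 1/5
= 24/221 * 1/5 = 24/1105

24/1105


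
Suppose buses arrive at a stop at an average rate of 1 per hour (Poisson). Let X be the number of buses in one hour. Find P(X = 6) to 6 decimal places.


P(X=6) = e^(-1) * 1^6 / 6!
≈ 0.3678794412 * 1 / 720
≈ 0.000511

0.000511


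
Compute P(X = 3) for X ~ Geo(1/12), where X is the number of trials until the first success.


P(X=3) = (1-p)^2 * p = (11/12)^2 * 1/12
= 121/144 * 1/12 = 121/1728

121/1728


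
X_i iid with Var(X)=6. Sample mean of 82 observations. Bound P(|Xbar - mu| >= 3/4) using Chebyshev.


Var(Xbar) = Var(X)/n = 6/82
Chebyshev: P(|Xbar-mu| >= 3/4) <= Var(Xbar)/(3/4)^2 = (3/41)/(9/16) = 16/123

16/123


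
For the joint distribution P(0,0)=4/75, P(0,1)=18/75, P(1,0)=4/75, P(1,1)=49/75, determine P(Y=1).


P(Y=1) = P(0,1)+P(1,1) = 18/75 + 49/75 = 67/75

67/75


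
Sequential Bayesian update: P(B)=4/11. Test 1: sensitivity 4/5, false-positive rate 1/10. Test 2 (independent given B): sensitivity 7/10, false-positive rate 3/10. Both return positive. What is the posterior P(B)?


After test 1: P(+) = 4/5*4/11 + 1/10*7/11 = 39/110
P(B|+) = (16/55)/(39/110) = 32/39
After test 2 (use post1 as new prior): P(+) = 7/10*32/39 + 3/10*7/39 = 49/78
P(B|+,+) = (112/195)/(49/78) = 32/35

32/35


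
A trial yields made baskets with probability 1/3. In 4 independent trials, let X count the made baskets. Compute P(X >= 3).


P(X>=3) = P(X=3) + P(X=4)
= 8/81 + 1/81
= 1/9

1/9


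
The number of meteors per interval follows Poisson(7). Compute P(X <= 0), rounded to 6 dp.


P(X<=0) = e^(-7)*7^0/0!
≈ 0.0009118820
≈ 0.000912

0.000912


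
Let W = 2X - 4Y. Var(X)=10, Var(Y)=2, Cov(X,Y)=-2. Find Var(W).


Var(2X - 4Y) = 2^2*Var(X) + (-4)^2*Var(Y) + 2*2*(-4)*Cov(X,Y)
= 4*10 + 16*2 - 16*(-2)
= 40 + 32 + 32 = 104

104


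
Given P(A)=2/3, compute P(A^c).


P(A') = 1 - P(A) = 1 - 2/3 = 1/3

1/3


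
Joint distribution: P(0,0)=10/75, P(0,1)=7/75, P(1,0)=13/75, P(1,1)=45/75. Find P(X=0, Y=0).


Read from table: P(X=0, Y=0) = 10/75 = 2/15

2/15


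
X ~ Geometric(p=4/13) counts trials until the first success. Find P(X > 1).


P(X > 1) = P(first 1 trials all fail) = (1-p)^1 = (9/13)^1 = 9/13

9/13


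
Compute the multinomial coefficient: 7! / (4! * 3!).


7! = 5040
Denominator: 4!=24 * 3!=6
Coefficient = 5040 / 144 = 35

35


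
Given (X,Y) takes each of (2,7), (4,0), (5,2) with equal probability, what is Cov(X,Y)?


E[X]=11/3, E[Y]=3, E[XY]=8
Cov(X,Y) = E[XY] - E[X]E[Y] = 8 - 11/3*3 = -3

-3


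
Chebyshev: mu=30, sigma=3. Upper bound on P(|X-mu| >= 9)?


k = 9/3 = 3
Chebyshev: P(|X-mu| >= k*sigma) <= 1/k^2 = 1/3^2 = 1/9

1/9


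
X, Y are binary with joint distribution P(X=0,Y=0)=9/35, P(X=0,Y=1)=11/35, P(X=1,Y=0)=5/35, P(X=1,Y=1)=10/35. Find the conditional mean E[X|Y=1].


P(Y=1) = 21/35
E[X|Y=1] = (0*11 + 1*10)/21 = 10/21

10/21


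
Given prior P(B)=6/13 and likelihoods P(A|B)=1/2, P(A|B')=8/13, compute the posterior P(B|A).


P(A) = P(A|B)P(B) + P(A|B')P(B') = 1/2*6/13 + 8/13*7/13 = 95/169
P(B|A) = P(A|B)P(B)/P(A) = (3/13)/(95/169) = 39/95

39/95


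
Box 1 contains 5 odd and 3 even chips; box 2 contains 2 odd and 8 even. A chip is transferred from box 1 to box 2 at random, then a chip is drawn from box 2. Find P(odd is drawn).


P(transfer odd) = 5/8; P(transfer even) = 3/8
If odd transferred: Urn II has 3 odd of 11, so P(odd|odd moved) = 3/11
If even transferred: Urn II has 2 odd of 11, so P(odd|even moved) = 2/11
By total probability: P(odd) = 5/8*3/11 + 3/8*2/11 = 21/88

21/88


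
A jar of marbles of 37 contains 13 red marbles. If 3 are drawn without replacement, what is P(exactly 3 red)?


P(X=3) = C(13,3)*C(24,0) / C(37,3)
= 286*1 / 7770
= 286/7770 = 143/3885

143/3885


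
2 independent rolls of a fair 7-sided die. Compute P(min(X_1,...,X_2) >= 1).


P(min >= 1) = P(all X_i >= 1) = (P(X_1 >= 1))^2
= (7/7)^2 = 1^2 = 1

1


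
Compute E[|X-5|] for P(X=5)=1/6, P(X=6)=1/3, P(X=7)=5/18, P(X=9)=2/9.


E[|X-5|] = sum(g(x)*P(x))
= 0*1/6 + 1*1/3 + 2*5/18 + 4*2/9
= 16/9

16/9


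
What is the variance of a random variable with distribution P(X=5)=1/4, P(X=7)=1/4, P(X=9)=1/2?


E[X] = 15/2, E[X^2] = 59
Var(X) = E[X^2] - (E[X])^2 = 59 - (15/2)^2 = 11/4

11/4


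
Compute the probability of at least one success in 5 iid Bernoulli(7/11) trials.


P(at least one) = 1 - P(none)
P(none) = (1 - 7/11)^5 = (4/11)^5 = 1024/161051
P(at least one) = 1 - 1024/161051 = 160027/161051

160027/161051


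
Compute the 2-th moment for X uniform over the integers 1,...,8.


E[X^2] = (1/8) * sum(x^2 for x=1..8)
= 204/8 = 51/2

51/2


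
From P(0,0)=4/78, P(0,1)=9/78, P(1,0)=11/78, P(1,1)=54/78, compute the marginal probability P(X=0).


P(X=0) = P(0,0)+P(0,1) = 4/78 + 9/78 = 13/78 = 1/6

1/6


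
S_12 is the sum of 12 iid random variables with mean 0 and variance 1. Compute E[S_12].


E[S_n] = n*E[X_1] = 12*0 = 0

0


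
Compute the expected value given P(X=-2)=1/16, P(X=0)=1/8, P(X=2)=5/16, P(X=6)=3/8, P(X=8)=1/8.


E[X] = sum(x * P(x))
= -2*1/16 + 0*1/8 + 2*5/16 + 6*3/8 + 8*1/8
= 15/4

15/4


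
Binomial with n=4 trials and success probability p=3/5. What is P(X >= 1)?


P(X>=1) = P(X=1) + P(X=2) + P(X=3) + P(X=4)
= 96/625 + 216/625 + 216/625 + 81/625
= 609/625

609/625


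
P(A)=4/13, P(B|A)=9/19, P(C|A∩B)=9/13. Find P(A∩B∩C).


P(A∩B∩C) = P(A) * P(B|A) * P(C|A∩B)
= 4/13 * 9/19 * 9/13
= 36/247 * 9/13 = 324/3211

324/3211


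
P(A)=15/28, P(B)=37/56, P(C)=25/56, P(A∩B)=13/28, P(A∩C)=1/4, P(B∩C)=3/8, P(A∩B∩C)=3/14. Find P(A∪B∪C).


P(A∪B∪C) = P(A)+P(B)+P(C) - P(AB)-P(AC)-P(BC) + P(ABC)
= 15/28+37/56+25/56 - 13/28-1/4-3/8 + 3/14
= 43/56

43/56


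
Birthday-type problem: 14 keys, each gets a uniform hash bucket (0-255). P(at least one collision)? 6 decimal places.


P(all different) = prod((256-i)/256 for i=0..13) = 0.696361
P(at least one match) = 1 - 0.696361 = 0.303639

0.303639


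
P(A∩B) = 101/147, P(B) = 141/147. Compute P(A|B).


P(A|B) = P(A∩B)/P(B) = (101/147)/(141/147) = 101/141

101/141


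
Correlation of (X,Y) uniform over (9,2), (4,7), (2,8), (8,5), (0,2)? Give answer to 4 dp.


Cov(X,Y) = -1.6800, Var(X) = 11.8400, Var(Y) = 6.1600
rho = Cov/(sqrt(VarX)*sqrt(VarY)) = -0.1967

-0.1967


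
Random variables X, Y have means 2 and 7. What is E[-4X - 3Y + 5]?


E[-4X - 3Y + 5] = -4*E[X] - 3*E[Y] + 5
= (-4)*(2) + (-3)*(7) + (5)
= -8 - 21 + 5 = -24

-24


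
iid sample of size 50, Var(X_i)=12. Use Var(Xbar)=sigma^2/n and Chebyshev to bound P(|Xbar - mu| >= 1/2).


Var(Xbar) = Var(X)/n = 12/50
Chebyshev: P(|Xbar-mu| >= 1/2) <= Var(Xbar)/(1/2)^2 = (6/25)/(1/4) = 24/25

24/25


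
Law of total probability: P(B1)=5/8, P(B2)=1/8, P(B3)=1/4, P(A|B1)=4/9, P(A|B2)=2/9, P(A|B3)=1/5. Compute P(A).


P(A) = P(A|B1)P(B1) + P(A|B2)P(B2) + P(A|B3)P(B3)
= 4/9*5/8 + 2/9*1/8 + 1/5*1/4
= 5/18 + 1/36 + 1/20 = 16/45

16/45


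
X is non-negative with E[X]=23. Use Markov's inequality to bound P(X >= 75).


Markov: P(X >= a) <= E[X]/a
P(X >= 75) <= 23/75

23/75


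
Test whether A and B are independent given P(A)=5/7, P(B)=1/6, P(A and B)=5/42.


P(A)*P(B) = 5/7*1/6 = 5/42
P(A∩B) = 5/42, which equals P(A)P(B), so independent

Yes, A and B are independent


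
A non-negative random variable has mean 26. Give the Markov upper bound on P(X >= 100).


Markov: P(X >= a) <= E[X]/a
P(X >= 100) <= 26/100 = 13/50

13/50


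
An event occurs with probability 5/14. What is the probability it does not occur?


P(A') = 1 - P(A) = 1 - 5/14 = 9/14

9/14


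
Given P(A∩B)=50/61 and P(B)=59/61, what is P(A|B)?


P(A|B) = P(A∩B)/P(B) = (50/61)/(59/61) = 50/59

50/59


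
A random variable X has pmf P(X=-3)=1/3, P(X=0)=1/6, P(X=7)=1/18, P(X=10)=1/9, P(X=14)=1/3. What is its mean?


E[X] = sum(x * P(x))
= -3*1/3 + 0*1/6 + 7*1/18 + 10*1/9 + 14*1/3
= 31/6

31/6


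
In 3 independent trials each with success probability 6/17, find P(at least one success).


P(at least one) = 1 - P(none)
P(none) = (1 - 6/17)^3 = (11/17)^3 = 1331/4913
P(at least one) = 1 - 1331/4913 = 3582/4913

3582/4913


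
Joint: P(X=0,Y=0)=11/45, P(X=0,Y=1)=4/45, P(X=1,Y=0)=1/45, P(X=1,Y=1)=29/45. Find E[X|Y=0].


P(Y=0) = 12/45
E[X|Y=0] = (0*11 + 1*1)/12 = 1/12

1/12


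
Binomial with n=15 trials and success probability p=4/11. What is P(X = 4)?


P(X=4) = C(15,4) * p^4 * (1-p)^11
= 1365 * 256/14641 * 1977326743/285311670611
= 690957057073920/4177248169415651

690957057073920/4177248169415651


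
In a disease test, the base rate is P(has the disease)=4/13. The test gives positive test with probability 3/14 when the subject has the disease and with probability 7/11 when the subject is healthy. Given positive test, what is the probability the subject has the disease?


P(A) = P(A|B)P(B) + P(A|B')P(B') = 3/14*4/13 + 7/11*9/13 = 39/77
P(B|A) = P(A|B)P(B)/P(A) = (6/91)/(39/77) = 22/169

22/169


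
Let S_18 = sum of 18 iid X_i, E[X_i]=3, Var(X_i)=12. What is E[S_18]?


E[S_n] = n*E[X_1] = 18*3 = 54

54


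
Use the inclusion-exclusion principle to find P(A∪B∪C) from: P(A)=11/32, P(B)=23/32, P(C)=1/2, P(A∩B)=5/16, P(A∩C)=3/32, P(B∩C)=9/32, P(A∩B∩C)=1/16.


P(A∪B∪C) = P(A)+P(B)+P(C) - P(AB)-P(AC)-P(BC) + P(ABC)
= 11/32+23/32+1/2 - 5/16-3/32-9/32 + 1/16
= 15/16

15/16


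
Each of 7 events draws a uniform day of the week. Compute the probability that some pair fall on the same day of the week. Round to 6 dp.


P(all different) = prod((7-i)/7 for i=0..6) = 0.006120
P(at least one match) = 1 - 0.006120 = 0.993880

0.993880


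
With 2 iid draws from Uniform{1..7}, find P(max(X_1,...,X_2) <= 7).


P(max <= 7) = P(all X_i <= 7) = (P(X_1 <= 7))^2
= (7/7)^2 = 1^2 = 1

1


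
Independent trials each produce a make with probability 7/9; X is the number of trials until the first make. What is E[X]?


For geometric (trials until first success), E[X] = 1/p = 1/(7/9) = 9/7

9/7


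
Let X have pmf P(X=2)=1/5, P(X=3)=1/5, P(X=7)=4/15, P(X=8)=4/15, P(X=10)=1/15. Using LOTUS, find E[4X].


E[4X] = sum(g(x)*P(x))
= 8*1/5 + 12*1/5 + 28*4/15 + 32*4/15 + 40*1/15
= 68/3

68/3


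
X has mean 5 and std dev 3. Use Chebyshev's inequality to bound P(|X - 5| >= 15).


k = 15/3 = 5
Chebyshev: P(|X-mu| >= k*sigma) <= 1/k^2 = 1/5^2 = 1/25

1/25


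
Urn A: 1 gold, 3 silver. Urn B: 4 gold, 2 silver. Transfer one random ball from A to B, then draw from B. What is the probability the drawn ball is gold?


P(transfer gold) = 1/4; P(transfer silver) = 3/4
If gold transferred: Urn II has 5 gold of 7, so P(gold|gold moved) = 5/7
If silver transferred: Urn II has 4 gold of 7, so P(gold|silver moved) = 4/7
By total probability: P(gold) = 1/4*5/7 + 3/4*4/7 = 17/28

17/28


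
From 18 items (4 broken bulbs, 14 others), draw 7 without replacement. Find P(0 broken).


P(X=0) = C(4,0)*C(14,7) / C(18,7)
= 1*3432 / 31824
= 3432/31824 = 11/102

11/102


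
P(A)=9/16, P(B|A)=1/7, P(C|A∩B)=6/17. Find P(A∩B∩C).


P(A∩B∩C) = P(A) * P(B|A) * P(C|A∩B)
= 9/16 * 1/7 * 6/17
= 9/112 * 6/17 = 27/952

27/952


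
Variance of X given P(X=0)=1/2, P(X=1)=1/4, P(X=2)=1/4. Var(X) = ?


E[X] = 3/4, E[X^2] = 5/4
Var(X) = E[X^2] - (E[X])^2 = 5/4 - (3/4)^2 = 11/16

11/16


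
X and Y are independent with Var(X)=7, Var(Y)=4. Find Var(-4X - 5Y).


Independence => Cov(X,Y)=0
Var(-4X - 5Y) = (-4)^2*Var(X) + (-5)^2*Var(Y)
= 16*7 + 25*4 = 212

212


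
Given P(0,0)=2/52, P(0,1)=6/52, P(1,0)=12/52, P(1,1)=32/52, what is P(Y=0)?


P(Y=0) = P(0,0)+P(1,0) = 2/52 + 12/52 = 14/52 = 7/26

7/26


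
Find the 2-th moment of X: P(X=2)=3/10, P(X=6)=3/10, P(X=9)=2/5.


E[X^2] = sum(x^2 * P(x))
= 4*3/10 + 36*3/10 + 81*2/5
= 222/5

222/5


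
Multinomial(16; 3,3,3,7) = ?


16! = 20922789888000
Denominator: 3!=6 * 3!=6 * 3!=6 * 7!=5040
Coefficient = 20922789888000 / 1088640 = 19219200

19219200


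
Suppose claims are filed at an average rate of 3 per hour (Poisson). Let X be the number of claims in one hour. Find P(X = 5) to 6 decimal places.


P(X=5) = e^(-3) * 3^5 / 5!
≈ 0.04978706837 * 243 / 120
≈ 0.100819

0.100819


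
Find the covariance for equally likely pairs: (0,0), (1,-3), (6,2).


E[X]=7/3, E[Y]=-1/3, E[XY]=3
Cov(X,Y) = E[XY] - E[X]E[Y] = 3 - 7/3*-1/3 = 34/9

34/9


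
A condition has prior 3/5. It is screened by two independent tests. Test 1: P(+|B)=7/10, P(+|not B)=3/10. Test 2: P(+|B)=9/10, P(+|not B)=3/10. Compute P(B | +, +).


After test 1: P(+) = 7/10*3/5 + 3/10*2/5 = 27/50
P(B|+) = (21/50)/(27/50) = 7/9
After test 2 (use post1 as new prior): P(+) = 9/10*7/9 + 3/10*2/9 = 23/30
P(B|+,+) = (7/10)/(23/30) = 21/23

21/23


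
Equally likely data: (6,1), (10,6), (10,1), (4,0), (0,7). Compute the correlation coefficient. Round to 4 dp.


Cov(X,Y) = -2.8000, Var(X) = 14.4000, Var(Y) = 8.4000
rho = Cov/(sqrt(VarX)*sqrt(VarY)) = -0.2546

-0.2546


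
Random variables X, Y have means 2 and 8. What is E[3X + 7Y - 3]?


E[3X + 7Y - 3] = 3*E[X] + 7*E[Y] - 3
= (3)*(2) + (7)*(8) + (-3)
= 6 + 56 - 3 = 59

59


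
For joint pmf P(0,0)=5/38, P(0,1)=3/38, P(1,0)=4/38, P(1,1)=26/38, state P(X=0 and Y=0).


Read from table: P(X=0, Y=0) = 5/38

5/38


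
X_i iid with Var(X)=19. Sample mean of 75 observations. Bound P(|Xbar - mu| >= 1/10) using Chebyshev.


Var(Xbar) = Var(X)/n = 19/75
Chebyshev: P(|Xbar-mu| >= 1/10) <= Var(Xbar)/(1/10)^2 = (19/75)/(1/100) = 76/3
Bound exceeds 1, so trivial bound: 1

1


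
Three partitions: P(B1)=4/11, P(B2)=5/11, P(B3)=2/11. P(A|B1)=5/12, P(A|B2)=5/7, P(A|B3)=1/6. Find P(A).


P(A) = P(A|B1)P(B1) + P(A|B2)P(B2) + P(A|B3)P(B3)
= 5/12*4/11 + 5/7*5/11 + 1/6*2/11
= 5/33 + 25/77 + 1/33 = 39/77

39/77


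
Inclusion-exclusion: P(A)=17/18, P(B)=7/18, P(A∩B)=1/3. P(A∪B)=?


P(A∪B) = P(A) + P(B) - P(A∩B)
= 17/18 + 7/18 - 1/3 = 1

1


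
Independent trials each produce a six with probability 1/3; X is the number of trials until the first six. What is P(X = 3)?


P(X=3) = (1-p)^2 * p = (2/3)^2 * 1/3
= 4/9 * 1/3 = 4/27

4/27


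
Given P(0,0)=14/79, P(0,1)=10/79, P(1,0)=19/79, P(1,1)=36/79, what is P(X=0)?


P(X=0) = P(0,0)+P(0,1) = 14/79 + 10/79 = 24/79

24/79


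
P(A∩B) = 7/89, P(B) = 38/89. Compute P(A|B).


P(A|B) = P(A∩B)/P(B) = (7/89)/(38/89) = 7/38

7/38


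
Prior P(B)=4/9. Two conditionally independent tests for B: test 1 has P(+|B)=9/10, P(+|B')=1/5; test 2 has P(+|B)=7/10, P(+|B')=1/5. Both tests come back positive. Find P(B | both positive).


After test 1: P(+) = 9/10*4/9 + 1/5*5/9 = 23/45
P(B|+) = (2/5)/(23/45) = 18/23
After test 2 (use post1 as new prior): P(+) = 7/10*18/23 + 1/5*5/23 = 68/115
P(B|+,+) = (63/115)/(68/115) = 63/68

63/68


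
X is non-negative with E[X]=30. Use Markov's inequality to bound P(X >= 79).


Markov: P(X >= a) <= E[X]/a
P(X >= 79) <= 30/79

30/79


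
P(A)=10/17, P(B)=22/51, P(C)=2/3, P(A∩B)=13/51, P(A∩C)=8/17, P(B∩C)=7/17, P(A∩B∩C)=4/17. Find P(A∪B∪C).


P(A∪B∪C) = P(A)+P(B)+P(C) - P(AB)-P(AC)-P(BC) + P(ABC)
= 10/17+22/51+2/3 - 13/51-8/17-7/17 + 4/17
= 40/51

40/51


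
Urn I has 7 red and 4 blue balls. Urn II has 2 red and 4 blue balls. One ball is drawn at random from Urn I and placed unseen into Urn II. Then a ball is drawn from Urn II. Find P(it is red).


P(transfer red) = 7/11; P(transfer blue) = 4/11
If red transferred: Urn II has 3 red of 7, so P(red|red moved) = 3/7
If blue transferred: Urn II has 2 red of 7, so P(red|blue moved) = 2/7
By total probability: P(red) = 7/11*3/7 + 4/11*2/7 = 29/77

29/77


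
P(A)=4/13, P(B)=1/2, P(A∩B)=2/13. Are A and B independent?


P(A)*P(B) = 4/13*1/2 = 2/13
P(A∩B) = 2/13, which equals P(A)P(B), so independent

Yes, A and B are independent


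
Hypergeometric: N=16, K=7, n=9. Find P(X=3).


P(X=3) = C(7,3)*C(9,6) / C(16,9)
= 35*84 / 11440
= 2940/11440 = 147/572

147/572


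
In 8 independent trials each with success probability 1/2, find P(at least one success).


P(at least one) = 1 - P(none)
P(none) = (1 - 1/2)^8 = (1/2)^8 = 1/256
P(at least one) = 1 - 1/256 = 255/256

255/256


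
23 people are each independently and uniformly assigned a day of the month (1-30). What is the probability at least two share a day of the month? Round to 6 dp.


P(all different) = prod((30-i)/30 for i=0..22) = 0.000006
P(at least one match) = 1 - 0.000006 = 0.999994

0.999994


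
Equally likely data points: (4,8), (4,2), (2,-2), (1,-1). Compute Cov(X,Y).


E[X]=11/4, E[Y]=7/4, E[XY]=35/4
Cov(X,Y) = E[XY] - E[X]E[Y] = 35/4 - 11/4*7/4 = 63/16

63/16


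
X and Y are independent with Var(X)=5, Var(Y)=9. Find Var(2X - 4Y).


Independence => Cov(X,Y)=0
Var(2X - 4Y) = 2^2*Var(X) + (-4)^2*Var(Y)
= 4*5 + 16*9 = 164

164


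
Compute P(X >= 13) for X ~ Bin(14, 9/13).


P(X>=13) = P(X=13) + P(X=14)
= 142344486386424/3937376385699289 + 22876792454961/3937376385699289
= 12709329141645/302875106592253

12709329141645/302875106592253


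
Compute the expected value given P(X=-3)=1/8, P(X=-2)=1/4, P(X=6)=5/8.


E[X] = sum(x * P(x))
= -3*1/8 - 2*1/4 + 6*5/8
= 23/8

23/8


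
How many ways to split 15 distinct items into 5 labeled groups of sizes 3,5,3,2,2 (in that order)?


15! = 1307674368000
Denominator: 3!=6 * 5!=120 * 3!=6 * 2!=2 * 2!=2
Coefficient = 1307674368000 / 17280 = 75675600

75675600


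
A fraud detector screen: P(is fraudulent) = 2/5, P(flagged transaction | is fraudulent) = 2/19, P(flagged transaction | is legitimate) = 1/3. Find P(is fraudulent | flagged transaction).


P(A) = P(A|B)P(B) + P(A|B')P(B') = 2/19*2/5 + 1/3*3/5 = 23/95
P(B|A) = P(A|B)P(B)/P(A) = (4/95)/(23/95) = 4/23

4/23


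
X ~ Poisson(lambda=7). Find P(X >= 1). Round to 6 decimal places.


P(X>=1) = 1 - P(X<=0) = 1 - (e^(-7)*7^0/0!)
≈ 1 - 0.0009118820 = 0.9990881180
≈ 0.999088

0.999088


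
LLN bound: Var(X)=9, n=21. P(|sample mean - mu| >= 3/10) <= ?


Var(Xbar) = Var(X)/n = 9/21
Chebyshev: P(|Xbar-mu| >= 3/10) <= Var(Xbar)/(3/10)^2 = (3/7)/(9/100) = 100/21
Bound exceeds 1, so trivial bound: 1

1


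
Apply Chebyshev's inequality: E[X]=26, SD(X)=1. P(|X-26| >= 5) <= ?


k = 5/1 = 5
Chebyshev: P(|X-mu| >= k*sigma) <= 1/k^2 = 1/5^2 = 1/25

1/25


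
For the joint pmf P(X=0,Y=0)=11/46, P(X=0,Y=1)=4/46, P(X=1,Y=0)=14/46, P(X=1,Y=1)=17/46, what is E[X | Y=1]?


P(Y=1) = 21/46
E[X|Y=1] = (0*4 + 1*17)/21 = 17/21

17/21


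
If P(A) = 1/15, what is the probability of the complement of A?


P(A') = 1 - P(A) = 1 - 1/15 = 14/15

14/15


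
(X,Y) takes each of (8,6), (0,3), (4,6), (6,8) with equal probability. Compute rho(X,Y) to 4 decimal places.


Cov(X,Y) = 4.1250, Var(X) = 8.7500, Var(Y) = 3.1875
rho = Cov/(sqrt(VarX)*sqrt(VarY)) = 0.7811

0.7811


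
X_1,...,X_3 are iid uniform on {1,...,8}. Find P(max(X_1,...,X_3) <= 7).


P(max <= 7) = P(all X_i <= 7) = (P(X_1 <= 7))^3
= (7/8)^3 = 343/512

343/512


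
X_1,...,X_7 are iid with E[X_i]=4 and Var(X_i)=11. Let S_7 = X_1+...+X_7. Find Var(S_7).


By independence, Var(S_n) = n*Var(X_1) = 7*11 = 77

77


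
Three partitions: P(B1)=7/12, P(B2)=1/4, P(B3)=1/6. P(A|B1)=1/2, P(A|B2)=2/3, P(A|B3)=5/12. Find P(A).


P(A) = P(A|B1)P(B1) + P(A|B2)P(B2) + P(A|B3)P(B3)
= 1/2*7/12 + 2/3*1/4 + 5/12*1/6
= 7/24 + 1/6 + 5/72 = 19/36

19/36


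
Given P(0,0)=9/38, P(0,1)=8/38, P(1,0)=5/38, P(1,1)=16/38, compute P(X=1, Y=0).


Read from table: P(X=1, Y=0) = 5/38

5/38


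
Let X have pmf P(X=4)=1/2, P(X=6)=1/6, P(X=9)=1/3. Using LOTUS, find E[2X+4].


E[2X+4] = sum(g(x)*P(x))
= 12*1/2 + 16*1/6 + 22*1/3
= 16

16


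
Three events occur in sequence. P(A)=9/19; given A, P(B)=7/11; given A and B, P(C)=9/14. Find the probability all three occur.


P(A∩B∩C) = P(A) * P(B|A) * P(C|A∩B)
= 9/19 * 7/11 * 9/14
= 63/209 * 9/14 = 81/418

81/418


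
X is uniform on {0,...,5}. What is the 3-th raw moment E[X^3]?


E[X^3] = (1/6) * sum(x^3 for x=0..5)
= 225/6 = 75/2

75/2


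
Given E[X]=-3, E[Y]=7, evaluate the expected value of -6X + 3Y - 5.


E[-6X + 3Y - 5] = -6*E[X] + 3*E[Y] - 5
= (-6)*(-3) + (3)*(7) + (-5)
= 18 + 21 - 5 = 34

34


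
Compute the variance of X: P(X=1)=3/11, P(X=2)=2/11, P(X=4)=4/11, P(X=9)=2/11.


E[X] = 41/11, E[X^2] = 237/11
Var(X) = E[X^2] - (E[X])^2 = 237/11 - (41/11)^2 = 926/121

926/121


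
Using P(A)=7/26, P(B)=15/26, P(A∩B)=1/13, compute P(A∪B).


P(A∪B) = P(A) + P(B) - P(A∩B)
= 7/26 + 15/26 - 1/13 = 10/13

10/13


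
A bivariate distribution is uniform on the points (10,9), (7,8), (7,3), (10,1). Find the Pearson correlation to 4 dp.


Cov(X,Y) = -0.3750, Var(X) = 2.2500, Var(Y) = 11.1875
rho = Cov/(sqrt(VarX)*sqrt(VarY)) = -0.0747

-0.0747


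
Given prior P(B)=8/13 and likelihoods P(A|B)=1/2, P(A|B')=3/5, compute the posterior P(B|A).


P(A) = P(A|B)P(B) + P(A|B')P(B') = 1/2*8/13 + 3/5*5/13 = 7/13
P(B|A) = P(A|B)P(B)/P(A) = (4/13)/(7/13) = 4/7

4/7


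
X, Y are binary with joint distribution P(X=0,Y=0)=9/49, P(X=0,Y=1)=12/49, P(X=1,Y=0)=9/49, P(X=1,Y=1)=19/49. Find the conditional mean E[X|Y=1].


P(Y=1) = 31/49
E[X|Y=1] = (0*12 + 1*19)/31 = 19/31

19/31


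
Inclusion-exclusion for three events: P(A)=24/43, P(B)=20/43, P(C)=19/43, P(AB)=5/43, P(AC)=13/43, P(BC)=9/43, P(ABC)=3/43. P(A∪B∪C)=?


P(A∪B∪C) = P(A)+P(B)+P(C) - P(AB)-P(AC)-P(BC) + P(ABC)
= 24/43+20/43+19/43 - 5/43-13/43-9/43 + 3/43
= 39/43

39/43


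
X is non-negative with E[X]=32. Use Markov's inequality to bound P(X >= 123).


Markov: P(X >= a) <= E[X]/a
P(X >= 123) <= 32/123

32/123


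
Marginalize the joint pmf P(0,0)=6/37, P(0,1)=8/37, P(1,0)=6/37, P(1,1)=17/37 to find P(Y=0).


P(Y=0) = P(0,0)+P(1,0) = 6/37 + 6/37 = 12/37

12/37


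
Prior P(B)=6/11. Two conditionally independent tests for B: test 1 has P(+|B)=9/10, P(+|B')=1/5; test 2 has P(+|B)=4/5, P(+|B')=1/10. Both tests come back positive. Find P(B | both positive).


After test 1: P(+) = 9/10*6/11 + 1/5*5/11 = 32/55
P(B|+) = (27/55)/(32/55) = 27/32
After test 2 (use post1 as new prior): P(+) = 4/5*27/32 + 1/10*5/32 = 221/320
P(B|+,+) = (27/40)/(221/320) = 216/221

216/221


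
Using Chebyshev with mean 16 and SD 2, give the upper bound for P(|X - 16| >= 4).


k = 4/2 = 2
Chebyshev: P(|X-mu| >= k*sigma) <= 1/k^2 = 1/2^2 = 1/4

1/4


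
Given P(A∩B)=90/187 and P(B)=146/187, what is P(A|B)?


P(A|B) = P(A∩B)/P(B) = (90/187)/(146/187) = 90/146 = 45/73

45/73


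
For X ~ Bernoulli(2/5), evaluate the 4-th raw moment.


For Bernoulli: X in {0,1}
E[X^4] = 0^4*(1-2/5) + 1^4*2/5 = 2/5

2/5


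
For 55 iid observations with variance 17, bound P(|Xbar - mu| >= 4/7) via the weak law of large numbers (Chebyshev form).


Var(Xbar) = Var(X)/n = 17/55
Chebyshev: P(|Xbar-mu| >= 4/7) <= Var(Xbar)/(4/7)^2 = (17/55)/(16/49) = 833/880

833/880


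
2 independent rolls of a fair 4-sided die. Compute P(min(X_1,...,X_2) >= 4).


P(min >= 4) = P(all X_i >= 4) = (P(X_1 >= 4))^2
= (1/4)^2 = 1/16

1/16


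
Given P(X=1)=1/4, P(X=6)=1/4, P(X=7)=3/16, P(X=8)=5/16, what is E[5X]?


E[5X] = sum(g(x)*P(x))
= 5*1/4 + 30*1/4 + 35*3/16 + 40*5/16
= 445/16

445/16


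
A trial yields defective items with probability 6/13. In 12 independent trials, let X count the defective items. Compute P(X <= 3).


P(X<=3) = P(X=0) + P(X=1) + P(X=2) + P(X=3)
= 13841287201/23298085122481 + 142367525496/23298085122481 + 671161191624/23298085122481 + 1917603404640/23298085122481
= 2744973408961/23298085122481

2744973408961/23298085122481


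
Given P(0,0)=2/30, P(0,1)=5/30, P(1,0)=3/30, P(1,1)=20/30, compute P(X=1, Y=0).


Read from table: P(X=1, Y=0) = 3/30 = 1/10

1/10


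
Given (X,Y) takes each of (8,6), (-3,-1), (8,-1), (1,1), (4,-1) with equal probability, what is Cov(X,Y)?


E[X]=18/5, E[Y]=4/5, E[XY]=8
Cov(X,Y) = E[XY] - E[X]E[Y] = 8 - 18/5*4/5 = 128/25

128/25


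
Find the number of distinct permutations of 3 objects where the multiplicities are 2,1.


3! = 6
Denominator: 2!=2 * 1!=1
Coefficient = 6 / 2 = 3

3


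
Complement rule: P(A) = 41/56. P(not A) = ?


P(A') = 1 - P(A) = 1 - 41/56 = 15/56

15/56


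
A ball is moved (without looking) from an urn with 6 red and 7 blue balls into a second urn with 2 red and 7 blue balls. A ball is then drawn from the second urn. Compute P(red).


P(transfer red) = 6/13; P(transfer blue) = 7/13
If red transferred: Urn II has 3 red of 10, so P(red|red moved) = 3/10
If blue transferred: Urn II has 2 red of 10, so P(red|blue moved) = 1/5
By total probability: P(red) = 6/13*3/10 + 7/13*1/5 = 16/65

16/65


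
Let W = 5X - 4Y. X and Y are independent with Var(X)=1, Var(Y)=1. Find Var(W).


Independence => Cov(X,Y)=0
Var(5X - 4Y) = 5^2*Var(X) + (-4)^2*Var(Y)
= 25*1 + 16*1 = 41

41


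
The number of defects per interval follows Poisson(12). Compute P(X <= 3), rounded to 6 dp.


P(X<=3) = e^(-12)*12^0/0! + e^(-12)*12^1/1! + e^(-12)*12^2/2! + e^(-12)*12^3/3!
≈ 0.0000061442 + 0.0000737305 + 0.0004423833 + 0.0017695332
= 0.0022917912
≈ 0.002292

0.002292


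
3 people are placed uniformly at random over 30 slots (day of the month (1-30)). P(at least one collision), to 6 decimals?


P(all different) = prod((30-i)/30 for i=0..2) = 0.902222
P(at least one match) = 1 - 0.902222 = 0.097778

0.097778


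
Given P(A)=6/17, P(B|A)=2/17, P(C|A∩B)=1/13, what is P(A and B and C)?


P(A∩B∩C) = P(A) * P(B|A) * P(C|A∩B)
= 6/17 * 2/17 * 1/13
= 12/289 * 1/13 = 12/3757

12/3757


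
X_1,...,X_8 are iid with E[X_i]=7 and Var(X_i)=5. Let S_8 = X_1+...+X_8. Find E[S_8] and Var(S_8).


E[S_n] = n*mu = 8*7 = 56
Var(S_n) = n*sigma^2 = 8*5 = 40

E[S_8]=56, Var(S_8)=40


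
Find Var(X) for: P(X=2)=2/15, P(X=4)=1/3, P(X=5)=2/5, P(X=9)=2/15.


E[X] = 24/5, E[X^2] = 80/3
Var(X) = E[X^2] - (E[X])^2 = 80/3 - (24/5)^2 = 272/75

272/75


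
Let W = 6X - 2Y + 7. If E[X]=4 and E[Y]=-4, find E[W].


E[6X - 2Y + 7] = 6*E[X] - 2*E[Y] + 7
= (6)*(4) + (-2)*(-4) + (7)
= 24 + 8 + 7 = 39

39


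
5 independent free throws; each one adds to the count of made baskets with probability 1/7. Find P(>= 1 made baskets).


P(at least one) = 1 - P(none)
P(none) = (1 - 1/7)^5 = (6/7)^5 = 7776/16807
P(at least one) = 1 - 7776/16807 = 9031/16807

9031/16807


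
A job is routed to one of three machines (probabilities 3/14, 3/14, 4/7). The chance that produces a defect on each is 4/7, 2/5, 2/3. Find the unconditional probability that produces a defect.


P(A) = P(A|B1)P(B1) + P(A|B2)P(B2) + P(A|B3)P(B3)
= 4/7*3/14 + 2/5*3/14 + 2/3*4/7
= 6/49 + 3/35 + 8/21 = 433/735

433/735


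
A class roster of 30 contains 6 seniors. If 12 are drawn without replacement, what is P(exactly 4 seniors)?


P(X=4) = C(6,4)*C(24,8) / C(30,12)
= 15*735471 / 86493225
= 11032065/86493225 = 1683/13195

1683/13195


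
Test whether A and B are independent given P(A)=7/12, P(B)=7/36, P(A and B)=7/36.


P(A)*P(B) = 7/12*7/36 = 49/432
P(A∩B) = 7/36 != 49/432, so not independent

No, A and B are not independent


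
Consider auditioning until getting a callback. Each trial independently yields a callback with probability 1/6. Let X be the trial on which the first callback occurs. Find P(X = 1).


P(X=1) = (1-p)^0 * p = (5/6)^0 * 1/6
= 1 * 1/6 = 1/6

1/6


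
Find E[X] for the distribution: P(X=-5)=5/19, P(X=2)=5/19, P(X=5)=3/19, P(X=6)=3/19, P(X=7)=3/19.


E[X] = sum(x * P(x))
= -5*5/19 + 2*5/19 + 5*3/19 + 6*3/19 + 7*3/19
= 39/19

39/19


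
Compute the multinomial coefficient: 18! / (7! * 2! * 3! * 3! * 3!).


18! = 6402373705728000
Denominator: 7!=5040 * 2!=2 * 3!=6 * 3!=6 * 3!=6
Coefficient = 6402373705728000 / 2177280 = 2940537600

2940537600


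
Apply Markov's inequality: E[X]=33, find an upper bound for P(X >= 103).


Markov: P(X >= a) <= E[X]/a
P(X >= 103) <= 33/103

33/103


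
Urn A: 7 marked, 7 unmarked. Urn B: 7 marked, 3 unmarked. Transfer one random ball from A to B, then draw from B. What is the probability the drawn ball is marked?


P(transfer marked) = 7/14 = 1/2; P(transfer unmarked) = 1/2
If marked transferred: Urn II has 8 marked of 11, so P(marked|marked moved) = 8/11
If unmarked transferred: Urn II has 7 marked of 11, so P(marked|unmarked moved) = 7/11
By total probability: P(marked) = 1/2*8/11 + 1/2*7/11 = 15/22

15/22


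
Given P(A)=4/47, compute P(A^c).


P(A') = 1 - P(A) = 1 - 4/47 = 43/47

43/47


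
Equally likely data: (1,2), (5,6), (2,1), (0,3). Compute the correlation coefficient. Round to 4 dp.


Cov(X,Y) = 2.5000, Var(X) = 3.5000, Var(Y) = 3.5000
rho = Cov/(sqrt(VarX)*sqrt(VarY)) = 0.7143

0.7143


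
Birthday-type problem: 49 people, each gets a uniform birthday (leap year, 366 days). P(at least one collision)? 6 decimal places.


P(all different) = prod((366-i)/366 for i=0..48) = 0.034553
P(at least one match) = 1 - 0.034553 = 0.965447

0.965447


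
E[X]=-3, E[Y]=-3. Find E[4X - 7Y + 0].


E[4X - 7Y + 0] = 4*E[X] - 7*E[Y] + 0
= (4)*(-3) + (-7)*(-3) + (0)
= -12 + 21 + 0 = 9

9


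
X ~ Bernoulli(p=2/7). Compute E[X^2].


For Bernoulli: X in {0,1}
E[X^2] = 0^2*(1-2/7) + 1^2*2/7 = 2/7

2/7


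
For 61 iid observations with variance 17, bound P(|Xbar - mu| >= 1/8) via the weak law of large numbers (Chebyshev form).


Var(Xbar) = Var(X)/n = 17/61
Chebyshev: P(|Xbar-mu| >= 1/8) <= Var(Xbar)/(1/8)^2 = (17/61)/(1/64) = 1088/61
Bound exceeds 1, so trivial bound: 1

1


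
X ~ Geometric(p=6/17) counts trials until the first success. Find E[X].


For geometric (trials until first success), E[X] = 1/p = 1/(6/17) = 17/6

17/6


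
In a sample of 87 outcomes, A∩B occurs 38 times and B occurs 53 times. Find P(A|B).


P(A|B) = P(A∩B)/P(B) = (38/87)/(53/87) = 38/53

38/53


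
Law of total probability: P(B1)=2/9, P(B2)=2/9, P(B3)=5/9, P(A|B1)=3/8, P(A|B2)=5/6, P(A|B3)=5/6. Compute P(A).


P(A) = P(A|B1)P(B1) + P(A|B2)P(B2) + P(A|B3)P(B3)
= 3/8*2/9 + 5/6*2/9 + 5/6*5/9
= 1/12 + 5/27 + 25/54 = 79/108

79/108


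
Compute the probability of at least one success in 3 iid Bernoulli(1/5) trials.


P(at least one) = 1 - P(none)
P(none) = (1 - 1/5)^3 = (4/5)^3 = 64/125
P(at least one) = 1 - 64/125 = 61/125

61/125


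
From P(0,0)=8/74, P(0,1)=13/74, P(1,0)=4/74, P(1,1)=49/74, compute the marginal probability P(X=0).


P(X=0) = P(0,0)+P(0,1) = 8/74 + 13/74 = 21/74

21/74


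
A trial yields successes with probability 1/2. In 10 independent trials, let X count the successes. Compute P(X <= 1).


P(X<=1) = P(X=0) + P(X=1)
= 1/1024 + 5/512
= 11/1024

11/1024


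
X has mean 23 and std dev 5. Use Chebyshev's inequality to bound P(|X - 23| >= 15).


k = 15/5 = 3
Chebyshev: P(|X-mu| >= k*sigma) <= 1/k^2 = 1/3^2 = 1/9

1/9


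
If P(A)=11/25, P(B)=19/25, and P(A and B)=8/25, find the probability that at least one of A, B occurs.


P(A∪B) = P(A) + P(B) - P(A∩B)
= 11/25 + 19/25 - 8/25 = 22/25

22/25


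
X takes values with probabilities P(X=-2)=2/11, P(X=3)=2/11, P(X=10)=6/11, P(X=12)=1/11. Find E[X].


E[X] = sum(x * P(x))
= -2*2/11 + 3*2/11 + 10*6/11 + 12*1/11
= 74/11

74/11


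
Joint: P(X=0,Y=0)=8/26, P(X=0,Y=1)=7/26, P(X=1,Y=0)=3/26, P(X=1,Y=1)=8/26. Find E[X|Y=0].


P(Y=0) = 11/26
E[X|Y=0] = (0*8 + 1*3)/11 = 3/11

3/11


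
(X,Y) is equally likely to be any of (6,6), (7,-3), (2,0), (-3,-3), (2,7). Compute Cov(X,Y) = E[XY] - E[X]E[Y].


E[X]=14/5, E[Y]=7/5, E[XY]=38/5
Cov(X,Y) = E[XY] - E[X]E[Y] = 38/5 - 14/5*7/5 = 92/25

92/25


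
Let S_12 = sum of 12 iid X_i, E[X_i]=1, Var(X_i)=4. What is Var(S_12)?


By independence, Var(S_n) = n*Var(X_1) = 12*4 = 48

48


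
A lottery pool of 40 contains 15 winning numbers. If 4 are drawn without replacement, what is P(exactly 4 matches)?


P(X=4) = C(15,4)*C(25,0) / C(40,4)
= 1365*1 / 91390
= 1365/91390 = 21/1406

21/1406


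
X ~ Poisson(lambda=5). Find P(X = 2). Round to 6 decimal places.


P(X=2) = e^(-5) * 5^2 / 2!
≈ 0.006737946999 * 25 / 2
≈ 0.084224

0.084224


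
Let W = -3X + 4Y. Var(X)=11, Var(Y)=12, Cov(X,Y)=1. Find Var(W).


Var(-3X + 4Y) = (-3)^2*Var(X) + 4^2*Var(Y) + 2*(-3)*4*Cov(X,Y)
= 9*11 + 16*12 - 24*1
= 99 + 192 - 24 = 267

267


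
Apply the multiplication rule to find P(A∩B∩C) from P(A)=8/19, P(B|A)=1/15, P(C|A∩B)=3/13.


P(A∩B∩C) = P(A) * P(B|A) * P(C|A∩B)
= 8/19 * 1/15 * 3/13
= 8/285 * 3/13 = 8/1235

8/1235


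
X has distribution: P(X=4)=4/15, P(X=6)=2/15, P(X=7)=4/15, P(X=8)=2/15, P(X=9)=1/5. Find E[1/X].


E[1/X] = sum(g(x)*P(x))
= 1/4*4/15 + 1/6*2/15 + 1/7*4/15 + 1/8*2/15 + 1/9*1/5
= 209/1260

209/1260


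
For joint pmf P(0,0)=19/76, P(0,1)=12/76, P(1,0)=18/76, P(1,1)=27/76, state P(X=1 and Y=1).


Read from table: P(X=1, Y=1) = 27/76

27/76


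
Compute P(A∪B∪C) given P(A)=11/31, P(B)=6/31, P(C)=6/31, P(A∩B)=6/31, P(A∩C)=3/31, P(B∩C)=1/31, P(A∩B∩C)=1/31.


P(A∪B∪C) = P(A)+P(B)+P(C) - P(AB)-P(AC)-P(BC) + P(ABC)
= 11/31+6/31+6/31 - 6/31-3/31-1/31 + 1/31
= 14/31

14/31


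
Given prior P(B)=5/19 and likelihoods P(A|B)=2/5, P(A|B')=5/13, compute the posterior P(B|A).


P(A) = P(A|B)P(B) + P(A|B')P(B') = 2/5*5/19 + 5/13*14/19 = 96/247
P(B|A) = P(A|B)P(B)/P(A) = (2/19)/(96/247) = 13/48

13/48


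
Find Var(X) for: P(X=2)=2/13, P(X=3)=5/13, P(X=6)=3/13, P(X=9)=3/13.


E[X] = 64/13, E[X^2] = 404/13
Var(X) = E[X^2] - (E[X])^2 = 404/13 - (64/13)^2 = 1156/169

1156/169


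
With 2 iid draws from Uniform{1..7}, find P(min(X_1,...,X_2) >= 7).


P(min >= 7) = P(all X_i >= 7) = (P(X_1 >= 7))^2
= (1/7)^2 = 1/49

1/49


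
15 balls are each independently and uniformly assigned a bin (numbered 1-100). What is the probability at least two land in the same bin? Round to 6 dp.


P(all different) = prod((100-i)/100 for i=0..14) = 0.331284
P(at least one match) = 1 - 0.331284 = 0.668716

0.668716


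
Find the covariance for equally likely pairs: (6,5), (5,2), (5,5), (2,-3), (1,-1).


E[X]=19/5, E[Y]=8/5, E[XY]=58/5
Cov(X,Y) = E[XY] - E[X]E[Y] = 58/5 - 19/5*8/5 = 138/25

138/25


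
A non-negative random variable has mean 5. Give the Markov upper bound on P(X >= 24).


Markov: P(X >= a) <= E[X]/a
P(X >= 24) <= 5/24

5/24


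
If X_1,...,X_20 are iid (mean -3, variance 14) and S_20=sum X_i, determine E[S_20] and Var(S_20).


E[S_n] = n*mu = 20*-3 = -60
Var(S_n) = n*sigma^2 = 20*14 = 280

E[S_20]=-60, Var(S_20)=280
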